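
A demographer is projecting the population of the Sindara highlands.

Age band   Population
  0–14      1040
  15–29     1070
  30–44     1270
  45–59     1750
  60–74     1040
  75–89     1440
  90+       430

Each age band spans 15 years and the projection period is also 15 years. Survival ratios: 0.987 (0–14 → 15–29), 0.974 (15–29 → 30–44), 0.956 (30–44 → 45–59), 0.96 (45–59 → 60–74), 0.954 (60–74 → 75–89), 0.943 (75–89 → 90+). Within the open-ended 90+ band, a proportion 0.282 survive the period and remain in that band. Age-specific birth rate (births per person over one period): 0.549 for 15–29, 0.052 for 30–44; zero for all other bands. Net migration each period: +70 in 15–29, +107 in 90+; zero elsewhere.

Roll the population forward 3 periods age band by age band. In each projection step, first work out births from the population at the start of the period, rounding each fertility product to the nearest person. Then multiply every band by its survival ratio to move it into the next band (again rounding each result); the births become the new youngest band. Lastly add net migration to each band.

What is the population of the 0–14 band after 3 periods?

449

Period 1.
Births: 1070 × 0.549 = 587, 1270 × 0.052 = 66 → total 653
15–29: 1040 × 0.987 = 1026
30–44: 1070 × 0.974 = 1042
45–59: 1270 × 0.956 = 1214
60–74: 1750 × 0.96 = 1680
75–89: 1040 × 0.954 = 992
90+: 1440 × 0.943 + 430 × 0.282 = 1358 + 121 = 1479
Net migration: 15–29 + 70 → 1096; 90+ + 107 → 1586
Giving 653 / 1096 / 1042 / 1214 / 1680 / 992 / 1586.
Period 2.
Births: 1096 × 0.549 = 602, 1042 × 0.052 = 54 → total 656
15–29: 653 × 0.987 = 645
30–44: 1096 × 0.974 = 1068
45–59: 1042 × 0.956 = 996
60–74: 1214 × 0.96 = 1165
75–89: 1680 × 0.954 = 1603
90+: 992 × 0.943 + 1586 × 0.282 = 935 + 447 = 1382
Net migration: 15–29 + 70 → 715; 90+ + 107 → 1489
Giving 656 / 715 / 1068 / 996 / 1165 / 1603 / 1489.
Period 3.
Births: 715 × 0.549 = 393, 1068 × 0.052 = 56 → total 449
15–29: 656 × 0.987 = 647
30–44: 715 × 0.974 = 696
45–59: 1068 × 0.956 = 1021
60–74: 996 × 0.96 = 956
75–89: 1165 × 0.954 = 1111
90+: 1603 × 0.943 + 1489 × 0.282 = 1512 + 420 = 1932
Net migration: 15–29 + 70 → 717; 90+ + 107 → 2039
Giving 449 / 717 / 696 / 1021 / 956 / 1111 / 2039.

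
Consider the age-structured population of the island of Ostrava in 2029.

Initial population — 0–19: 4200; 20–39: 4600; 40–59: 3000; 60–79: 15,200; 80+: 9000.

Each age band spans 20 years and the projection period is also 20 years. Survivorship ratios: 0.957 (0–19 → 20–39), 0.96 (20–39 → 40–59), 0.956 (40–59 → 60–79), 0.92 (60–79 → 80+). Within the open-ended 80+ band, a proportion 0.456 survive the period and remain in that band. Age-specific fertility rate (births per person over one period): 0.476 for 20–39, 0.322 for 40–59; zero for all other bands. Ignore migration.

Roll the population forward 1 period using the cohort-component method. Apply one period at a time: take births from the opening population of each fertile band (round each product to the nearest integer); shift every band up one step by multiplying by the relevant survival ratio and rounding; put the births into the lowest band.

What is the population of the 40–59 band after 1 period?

4416

Period 1.
Births: 4600 × 0.476 = 2190, 3000 × 0.322 = 966 — total 3156
20–39: 4200 × 0.957 = 4019
40–59: 4600 × 0.96 = 4416
60–79: 3000 × 0.956 = 2868
80+: 15200 × 0.92 + 9000 × 0.456 = 13984 + 4104 = 18088
Population now: 0–19=3156, 20–39=4019, 40–59=4416, 60–79=2868, 80+=18088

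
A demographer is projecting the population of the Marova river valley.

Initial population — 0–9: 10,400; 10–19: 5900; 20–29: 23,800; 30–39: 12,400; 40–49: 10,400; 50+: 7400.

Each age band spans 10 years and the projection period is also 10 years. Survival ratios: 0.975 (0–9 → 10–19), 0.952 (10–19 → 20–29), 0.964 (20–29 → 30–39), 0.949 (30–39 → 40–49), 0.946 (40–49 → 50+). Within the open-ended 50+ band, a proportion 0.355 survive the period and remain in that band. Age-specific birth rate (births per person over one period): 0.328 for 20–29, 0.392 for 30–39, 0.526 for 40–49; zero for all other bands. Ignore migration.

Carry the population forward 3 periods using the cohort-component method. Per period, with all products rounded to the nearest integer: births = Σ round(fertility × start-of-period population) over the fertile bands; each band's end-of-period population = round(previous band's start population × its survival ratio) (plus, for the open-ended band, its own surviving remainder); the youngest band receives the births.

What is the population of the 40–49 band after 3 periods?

Let band 1 be 0–9 through band 6 = 50+.
Period 1.
Births: 23800 × 0.328 = 7806 ; 12400 × 0.392 = 4861 ; 10400 × 0.526 = 5470 — total 18137
Band 2: 10400 × 0.975 = 10140
Band 3: 5900 × 0.952 = 5617
Band 4: 23800 × 0.964 = 22943
Band 5: 12400 × 0.949 = 11768
Band 6: 10400 × 0.946 + 7400 × 0.355 = 9838 + 2627 = 12465
End of period: [18137, 10140, 5617, 22943, 11768, 12465]
Period 2.
Births: 5617 × 0.328 = 1842 ; 22943 × 0.392 = 8994 ; 11768 × 0.526 = 6190 — total 17026
Band 2: 18137 × 0.975 = 17684
Band 3: 10140 × 0.952 = 9653
Band 4: 5617 × 0.964 = 5415
Band 5: 22943 × 0.949 = 21773
Band 6: 11768 × 0.946 + 12465 × 0.355 = 11133 + 4425 = 15558
End of period: [17026, 17684, 9653, 5415, 21773, 15558]
Period 3.
Births: 9653 × 0.328 = 3166 ; 5415 × 0.392 = 2123 ; 21773 × 0.526 = 11453 — total 16742
Band 2: 17026 × 0.975 = 16600
Band 3: 17684 × 0.952 = 16835
Band 4: 9653 × 0.964 = 9305
Band 5: 5415 × 0.949 = 5139
Band 6: 21773 × 0.946 + 15558 × 0.355 = 20597 + 5523 = 26120
End of period: [16742, 16600, 16835, 9305, 5139, 26120]

5139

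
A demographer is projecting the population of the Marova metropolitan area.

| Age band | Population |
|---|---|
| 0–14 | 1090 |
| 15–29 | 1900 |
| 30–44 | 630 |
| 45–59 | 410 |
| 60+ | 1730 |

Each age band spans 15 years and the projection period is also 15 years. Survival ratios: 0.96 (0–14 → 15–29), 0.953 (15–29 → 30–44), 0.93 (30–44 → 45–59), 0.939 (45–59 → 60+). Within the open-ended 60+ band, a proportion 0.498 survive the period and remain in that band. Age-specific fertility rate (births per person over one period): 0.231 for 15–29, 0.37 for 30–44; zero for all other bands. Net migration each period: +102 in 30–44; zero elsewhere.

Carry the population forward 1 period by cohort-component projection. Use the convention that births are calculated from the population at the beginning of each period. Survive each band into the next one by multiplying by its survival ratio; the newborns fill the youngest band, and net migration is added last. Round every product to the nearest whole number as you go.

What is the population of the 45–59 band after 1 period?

Call the bands 1 to 5, youngest first.
Period 1:
Births: 1900 × 0.231 = 439 ; 630 × 0.37 = 233 — total 672
Band 2: 1090 × 0.96 = 1046
Band 3: 1900 × 0.953 = 1811
Band 4: 630 × 0.93 = 586
Band 5: 410 × 0.939 + 1730 × 0.498 = 385 + 862 = 1247
Net migration: Band 3 + 102 → 1913
Population now: 0–14=672, 15–29=1046, 30–44=1913, 45–59=586, 60+=1247

586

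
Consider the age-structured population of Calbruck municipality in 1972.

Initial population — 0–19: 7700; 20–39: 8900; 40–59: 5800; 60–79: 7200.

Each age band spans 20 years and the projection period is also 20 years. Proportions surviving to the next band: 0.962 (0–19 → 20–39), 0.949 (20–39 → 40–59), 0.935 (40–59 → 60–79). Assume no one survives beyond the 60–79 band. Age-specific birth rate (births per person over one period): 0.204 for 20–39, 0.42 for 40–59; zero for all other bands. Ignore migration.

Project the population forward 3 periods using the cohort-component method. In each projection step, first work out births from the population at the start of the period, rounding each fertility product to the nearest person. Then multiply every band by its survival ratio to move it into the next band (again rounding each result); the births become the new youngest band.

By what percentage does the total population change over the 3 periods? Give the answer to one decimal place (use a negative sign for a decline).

Numbering the bands 1..4 from youngest to oldest:
After projecting period 1:
Births: 8900 * 0.204 = 1816 ; 5800 * 0.42 = 2436 — total 4252
Band 2: 7700 * 0.962 = 7407
Band 3: 8900 * 0.949 = 8446
Band 4: 5800 * 0.935 = 5423
Population now: 0–19=4252, 20–39=7407, 40–59=8446, 60–79=5423
After projecting period 2:
Births: 7407 * 0.204 = 1511 ; 8446 * 0.42 = 3547 — total 5058
Band 2: 4252 * 0.962 = 4090
Band 3: 7407 * 0.949 = 7029
Band 4: 8446 * 0.935 = 7897
Population now: 0–19=5058, 20–39=4090, 40–59=7029, 60–79=7897
After projecting period 3:
Births: 4090 * 0.204 = 834 ; 7029 * 0.42 = 2952 — total 3786
Band 2: 5058 * 0.962 = 4866
Band 3: 4090 * 0.949 = 3881
Band 4: 7029 * 0.935 = 6572
Population now: 0–19=3786, 20–39=4866, 40–59=3881, 60–79=6572
Total: 29600 → 19105; change = -10495; percentage change = -35.5%

-35.5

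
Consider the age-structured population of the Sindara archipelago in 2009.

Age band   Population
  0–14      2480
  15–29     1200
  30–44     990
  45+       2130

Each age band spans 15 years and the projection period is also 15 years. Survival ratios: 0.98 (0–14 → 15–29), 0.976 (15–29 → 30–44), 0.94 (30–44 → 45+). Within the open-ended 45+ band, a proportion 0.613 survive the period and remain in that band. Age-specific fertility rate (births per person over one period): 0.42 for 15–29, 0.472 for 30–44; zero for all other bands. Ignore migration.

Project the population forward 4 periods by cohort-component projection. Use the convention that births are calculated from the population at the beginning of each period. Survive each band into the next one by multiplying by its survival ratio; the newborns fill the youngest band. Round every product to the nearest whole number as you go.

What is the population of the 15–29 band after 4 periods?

Period 1.
Births: 1200 × 0.42 = 504, 990 × 0.472 = 467 — total 971
15–29: 2480 × 0.98 = 2430
30–44: 1200 × 0.976 = 1171
45+: 990 × 0.94 + 2130 × 0.613 = 931 + 1306 = 2237
Giving 971 / 2430 / 1171 / 2237.
Period 2.
Births: 2430 × 0.42 = 1021, 1171 × 0.472 = 553 — total 1574
15–29: 971 × 0.98 = 952
30–44: 2430 × 0.976 = 2372
45+: 1171 × 0.94 + 2237 × 0.613 = 1101 + 1371 = 2472
Giving 1574 / 952 / 2372 / 2472.
Period 3.
Births: 952 × 0.42 = 400, 2372 × 0.472 = 1120 — total 1520
15–29: 1574 × 0.98 = 1543
30–44: 952 × 0.976 = 929
45+: 2372 × 0.94 + 2472 × 0.613 = 2230 + 1515 = 3745
Giving 1520 / 1543 / 929 / 3745.
Period 4.
Births: 1543 × 0.42 = 648, 929 × 0.472 = 438 — total 1086
15–29: 1520 × 0.98 = 1490
30–44: 1543 × 0.976 = 1506
45+: 929 × 0.94 + 3745 × 0.613 = 873 + 2296 = 3169
Giving 1086 / 1490 / 1506 / 3169.

1490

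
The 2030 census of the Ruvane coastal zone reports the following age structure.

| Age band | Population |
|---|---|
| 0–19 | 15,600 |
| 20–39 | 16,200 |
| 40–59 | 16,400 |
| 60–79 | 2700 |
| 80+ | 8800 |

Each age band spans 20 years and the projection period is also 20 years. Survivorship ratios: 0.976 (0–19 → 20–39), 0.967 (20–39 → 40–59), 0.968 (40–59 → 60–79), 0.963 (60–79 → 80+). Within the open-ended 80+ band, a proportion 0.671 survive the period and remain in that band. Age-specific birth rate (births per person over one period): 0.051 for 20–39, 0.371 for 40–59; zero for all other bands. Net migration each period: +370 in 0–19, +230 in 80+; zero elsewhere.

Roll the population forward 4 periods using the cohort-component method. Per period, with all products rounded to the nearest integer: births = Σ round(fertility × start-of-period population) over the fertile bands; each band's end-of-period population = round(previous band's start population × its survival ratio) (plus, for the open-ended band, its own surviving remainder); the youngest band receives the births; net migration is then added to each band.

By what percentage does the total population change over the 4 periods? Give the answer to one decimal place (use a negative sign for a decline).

-6.1

Period 1.
Births: 16200 × 0.051 = 826 ; 16400 × 0.371 = 6084 ⇒ total 6910
20–39: 15600 × 0.976 = 15226
40–59: 16200 × 0.967 = 15665
60–79: 16400 × 0.968 = 15875
80+: 2700 × 0.963 + 8800 × 0.671 = 2600 + 5905 = 8505
Net migration: 0–19 + 370 → 7280; 80+ + 230 → 8735
Population now: 0–19=7280, 20–39=15226, 40–59=15665, 60–79=15875, 80+=8735
Period 2.
Births: 15226 × 0.051 = 777 ; 15665 × 0.371 = 5812 ⇒ total 6589
20–39: 7280 × 0.976 = 7105
40–59: 15226 × 0.967 = 14724
60–79: 15665 × 0.968 = 15164
80+: 15875 × 0.963 + 8735 × 0.671 = 15288 + 5861 = 21149
Net migration: 0–19 + 370 → 6959; 80+ + 230 → 21379
Population now: 0–19=6959, 20–39=7105, 40–59=14724, 60–79=15164, 80+=21379
Period 3.
Births: 7105 × 0.051 = 362 ; 14724 × 0.371 = 5463 ⇒ total 5825
20–39: 6959 × 0.976 = 6792
40–59: 7105 × 0.967 = 6871
60–79: 14724 × 0.968 = 14253
80+: 15164 × 0.963 + 21379 × 0.671 = 14603 + 14345 = 28948
Net migration: 0–19 + 370 → 6195; 80+ + 230 → 29178
Population now: 0–19=6195, 20–39=6792, 40–59=6871, 60–79=14253, 80+=29178
Period 4.
Births: 6792 × 0.051 = 346 ; 6871 × 0.371 = 2549 ⇒ total 2895
20–39: 6195 × 0.976 = 6046
40–59: 6792 × 0.967 = 6568
60–79: 6871 × 0.968 = 6651
80+: 14253 × 0.963 + 29178 × 0.671 = 13726 + 19578 = 33304
Net migration: 0–19 + 370 → 3265; 80+ + 230 → 33534
Population now: 0–19=3265, 20–39=6046, 40–59=6568, 60–79=6651, 80+=33534
Total: 59700 → 56064; change = -3636; percentage change = -6.1%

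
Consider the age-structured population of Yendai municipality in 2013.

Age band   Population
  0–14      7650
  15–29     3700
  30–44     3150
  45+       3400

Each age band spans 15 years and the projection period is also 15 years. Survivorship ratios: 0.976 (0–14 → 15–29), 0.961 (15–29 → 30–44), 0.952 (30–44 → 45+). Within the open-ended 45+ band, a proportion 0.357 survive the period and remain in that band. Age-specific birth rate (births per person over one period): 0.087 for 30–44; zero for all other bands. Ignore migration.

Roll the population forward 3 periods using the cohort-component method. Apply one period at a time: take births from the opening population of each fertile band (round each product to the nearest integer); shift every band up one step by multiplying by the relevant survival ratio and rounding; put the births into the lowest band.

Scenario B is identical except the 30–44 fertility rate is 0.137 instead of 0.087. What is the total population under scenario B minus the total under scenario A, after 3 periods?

— Period 1 —
Births: 3150 × 0.087 = 274
15–29: 7650 × 0.976 = 7466
30–44: 3700 × 0.961 = 3556
45+: 3150 × 0.952 + 3400 × 0.357 = 2999 + 1214 = 4213
Population now: 0–14=274, 15–29=7466, 30–44=3556, 45+=4213
— Period 2 —
Births: 3556 × 0.087 = 309
15–29: 274 × 0.976 = 267
30–44: 7466 × 0.961 = 7175
45+: 3556 × 0.952 + 4213 × 0.357 = 3385 + 1504 = 4889
Population now: 0–14=309, 15–29=267, 30–44=7175, 45+=4889
— Period 3 —
Births: 7175 × 0.087 = 624
15–29: 309 × 0.976 = 302
30–44: 267 × 0.961 = 257
45+: 7175 × 0.952 + 4889 × 0.357 = 6831 + 1745 = 8576
Population now: 0–14=624, 15–29=302, 30–44=257, 45+=8576
Scenario A total after 3 periods: 9759
Scenario B projection —
— Period 1 —
Births: 3150 × 0.137 = 432
15–29: 7650 × 0.976 = 7466
30–44: 3700 × 0.961 = 3556
45+: 3150 × 0.952 + 3400 × 0.357 = 2999 + 1214 = 4213
Population now: 0–14=432, 15–29=7466, 30–44=3556, 45+=4213
— Period 2 —
Births: 3556 × 0.137 = 487
15–29: 432 × 0.976 = 422
30–44: 7466 × 0.961 = 7175
45+: 3556 × 0.952 + 4213 × 0.357 = 3385 + 1504 = 4889
Population now: 0–14=487, 15–29=422, 30–44=7175, 45+=4889
— Period 3 —
Births: 7175 × 0.137 = 983
15–29: 487 × 0.976 = 475
30–44: 422 × 0.961 = 406
45+: 7175 × 0.952 + 4889 × 0.357 = 6831 + 1745 = 8576
Population now: 0–14=983, 15–29=475, 30–44=406, 45+=8576
Scenario B total after 3 periods: 10440
Difference B − A = 10440 − 9759 = 681

681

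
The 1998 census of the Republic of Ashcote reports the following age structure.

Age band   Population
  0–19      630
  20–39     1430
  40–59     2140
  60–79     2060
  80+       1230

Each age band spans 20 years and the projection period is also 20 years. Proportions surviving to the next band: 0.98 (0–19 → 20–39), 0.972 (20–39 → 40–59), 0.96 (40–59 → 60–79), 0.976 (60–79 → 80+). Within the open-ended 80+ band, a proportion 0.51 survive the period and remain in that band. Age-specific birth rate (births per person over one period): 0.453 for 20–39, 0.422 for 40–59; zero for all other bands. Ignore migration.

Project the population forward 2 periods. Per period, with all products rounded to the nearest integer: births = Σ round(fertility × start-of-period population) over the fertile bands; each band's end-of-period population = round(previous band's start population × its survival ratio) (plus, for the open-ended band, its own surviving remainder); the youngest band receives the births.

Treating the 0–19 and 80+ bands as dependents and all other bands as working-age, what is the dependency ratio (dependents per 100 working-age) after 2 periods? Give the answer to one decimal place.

(Bands numbered youngest = 1 to oldest = 5.)
[period 1]
Births: 1430 × 0.453 = 648  |  2140 × 0.422 = 903 ⇒ total 1551
Band 2: 630 × 0.98 = 617
Band 3: 1430 × 0.972 = 1390
Band 4: 2140 × 0.96 = 2054
Band 5: 2060 × 0.976 + 1230 × 0.51 = 2011 + 627 = 2638
Population now: 0–19=1551, 20–39=617, 40–59=1390, 60–79=2054, 80+=2638
[period 2]
Births: 617 × 0.453 = 280  |  1390 × 0.422 = 587 ⇒ total 867
Band 2: 1551 × 0.98 = 1520
Band 3: 617 × 0.972 = 600
Band 4: 1390 × 0.96 = 1334
Band 5: 2054 × 0.976 + 2638 × 0.51 = 2005 + 1345 = 3350
Population now: 0–19=867, 20–39=1520, 40–59=600, 60–79=1334, 80+=3350
Dependents (band 0–19 + band 80+) = 867 + 3350 = 4217; working-age = 3454; ratio = 4217/3454 × 100 = 122.1

122.1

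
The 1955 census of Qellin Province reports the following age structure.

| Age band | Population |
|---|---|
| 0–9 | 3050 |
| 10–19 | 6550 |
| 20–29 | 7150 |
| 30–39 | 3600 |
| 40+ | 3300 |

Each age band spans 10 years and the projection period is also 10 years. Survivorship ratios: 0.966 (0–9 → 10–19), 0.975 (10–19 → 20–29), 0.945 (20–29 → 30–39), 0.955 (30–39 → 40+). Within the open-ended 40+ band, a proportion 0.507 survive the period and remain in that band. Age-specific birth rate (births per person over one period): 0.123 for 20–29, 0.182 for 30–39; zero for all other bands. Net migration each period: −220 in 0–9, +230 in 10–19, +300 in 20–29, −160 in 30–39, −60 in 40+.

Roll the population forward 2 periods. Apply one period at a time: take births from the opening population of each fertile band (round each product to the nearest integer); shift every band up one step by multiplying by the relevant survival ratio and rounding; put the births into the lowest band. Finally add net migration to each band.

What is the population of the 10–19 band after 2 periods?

1499

— Period 1 —
Births: 7150 × 0.123 = 879 ; 3600 × 0.182 = 655 — total 1534
10–19: 3050 × 0.966 = 2946
20–29: 6550 × 0.975 = 6386
30–39: 7150 × 0.945 = 6757
40+: 3600 × 0.955 + 3300 × 0.507 = 3438 + 1673 = 5111
Net migration: 0–9 − 220 → 1314; 10–19 + 230 → 3176; 20–29 + 300 → 6686; 30–39 − 160 → 6597; 40+ − 60 → 5051
End of period: [1314, 3176, 6686, 6597, 5051]
— Period 2 —
Births: 6686 × 0.123 = 822 ; 6597 × 0.182 = 1201 — total 2023
10–19: 1314 × 0.966 = 1269
20–29: 3176 × 0.975 = 3097
30–39: 6686 × 0.945 = 6318
40+: 6597 × 0.955 + 5051 × 0.507 = 6300 + 2561 = 8861
Net migration: 0–9 − 220 → 1803; 10–19 + 230 → 1499; 20–29 + 300 → 3397; 30–39 − 160 → 6158; 40+ − 60 → 8801
End of period: [1803, 1499, 3397, 6158, 8801]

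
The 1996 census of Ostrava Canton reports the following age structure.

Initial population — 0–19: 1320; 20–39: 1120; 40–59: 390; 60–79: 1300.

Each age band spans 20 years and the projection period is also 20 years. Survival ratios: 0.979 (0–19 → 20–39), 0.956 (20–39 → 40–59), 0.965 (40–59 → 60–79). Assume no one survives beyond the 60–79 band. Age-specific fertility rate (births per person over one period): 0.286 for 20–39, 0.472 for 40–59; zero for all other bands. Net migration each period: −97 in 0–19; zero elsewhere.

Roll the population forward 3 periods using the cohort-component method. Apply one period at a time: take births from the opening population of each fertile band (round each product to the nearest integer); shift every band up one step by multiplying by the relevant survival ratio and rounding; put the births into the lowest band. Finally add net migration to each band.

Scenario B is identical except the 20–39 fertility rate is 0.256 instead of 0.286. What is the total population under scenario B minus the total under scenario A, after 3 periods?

Call the groups 1 to 4, youngest first.
Period 1.
Births: 1120 × 0.286 = 320, 390 × 0.472 = 184 → total 504
Group 2: 1320 × 0.979 = 1292
Group 3: 1120 × 0.956 = 1071
Group 4: 390 × 0.965 = 376
Net migration: Group 1 − 97 → 407
End of period: [407, 1292, 1071, 376]
Period 2.
Births: 1292 × 0.286 = 370, 1071 × 0.472 = 506 → total 876
Group 2: 407 × 0.979 = 398
Group 3: 1292 × 0.956 = 1235
Group 4: 1071 × 0.965 = 1034
Net migration: Group 1 − 97 → 779
End of period: [779, 398, 1235, 1034]
Period 3.
Births: 398 × 0.286 = 114, 1235 × 0.472 = 583 → total 697
Group 2: 779 × 0.979 = 763
Group 3: 398 × 0.956 = 380
Group 4: 1235 × 0.965 = 1192
Net migration: Group 1 − 97 → 600
End of period: [600, 763, 380, 1192]
Scenario A total after 3 periods: 2935
Scenario B projection —
Period 1.
Births: 1120 × 0.256 = 287, 390 × 0.472 = 184 → total 471
Group 2: 1320 × 0.979 = 1292
Group 3: 1120 × 0.956 = 1071
Group 4: 390 × 0.965 = 376
Net migration: Group 1 − 97 → 374
End of period: [374, 1292, 1071, 376]
Period 2.
Births: 1292 × 0.256 = 331, 1071 × 0.472 = 506 → total 837
Group 2: 374 × 0.979 = 366
Group 3: 1292 × 0.956 = 1235
Group 4: 1071 × 0.965 = 1034
Net migration: Group 1 − 97 → 740
End of period: [740, 366, 1235, 1034]
Period 3.
Births: 366 × 0.256 = 94, 1235 × 0.472 = 583 → total 677
Group 2: 740 × 0.979 = 724
Group 3: 366 × 0.956 = 350
Group 4: 1235 × 0.965 = 1192
Net migration: Group 1 − 97 → 580
End of period: [580, 724, 350, 1192]
Scenario B total after 3 periods: 2846
Difference B − A = 2846 − 2935 = -89

-89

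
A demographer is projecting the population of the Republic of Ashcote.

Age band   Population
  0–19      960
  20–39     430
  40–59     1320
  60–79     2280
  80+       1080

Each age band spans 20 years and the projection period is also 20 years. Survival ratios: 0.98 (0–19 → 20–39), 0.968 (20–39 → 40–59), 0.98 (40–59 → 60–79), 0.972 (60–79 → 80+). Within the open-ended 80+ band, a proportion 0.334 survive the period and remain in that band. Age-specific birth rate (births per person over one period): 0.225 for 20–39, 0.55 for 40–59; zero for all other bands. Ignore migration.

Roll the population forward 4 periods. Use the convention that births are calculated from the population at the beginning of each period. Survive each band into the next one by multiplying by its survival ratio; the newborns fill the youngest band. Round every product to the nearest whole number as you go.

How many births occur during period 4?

Period 1.
Births: 430 * 0.225 = 97  |  1320 * 0.55 = 726 ⇒ total 823
20–39: 960 * 0.98 = 941
40–59: 430 * 0.968 = 416
60–79: 1320 * 0.98 = 1294
80+: 2280 * 0.972 + 1080 * 0.334 = 2216 + 361 = 2577
→ [823, 941, 416, 1294, 2577]
Period 2.
Births: 941 * 0.225 = 212  |  416 * 0.55 = 229 ⇒ total 441
20–39: 823 * 0.98 = 807
40–59: 941 * 0.968 = 911
60–79: 416 * 0.98 = 408
80+: 1294 * 0.972 + 2577 * 0.334 = 1258 + 861 = 2119
→ [441, 807, 911, 408, 2119]
Period 3.
Births: 807 * 0.225 = 182  |  911 * 0.55 = 501 ⇒ total 683
20–39: 441 * 0.98 = 432
40–59: 807 * 0.968 = 781
60–79: 911 * 0.98 = 893
80+: 408 * 0.972 + 2119 * 0.334 = 397 + 708 = 1105
→ [683, 432, 781, 893, 1105]
Period 4.
Births: 432 * 0.225 = 97  |  781 * 0.55 = 430 ⇒ total 527
20–39: 683 * 0.98 = 669
40–59: 432 * 0.968 = 418
60–79: 781 * 0.98 = 765
80+: 893 * 0.972 + 1105 * 0.334 = 868 + 369 = 1237
→ [527, 669, 418, 765, 1237]

527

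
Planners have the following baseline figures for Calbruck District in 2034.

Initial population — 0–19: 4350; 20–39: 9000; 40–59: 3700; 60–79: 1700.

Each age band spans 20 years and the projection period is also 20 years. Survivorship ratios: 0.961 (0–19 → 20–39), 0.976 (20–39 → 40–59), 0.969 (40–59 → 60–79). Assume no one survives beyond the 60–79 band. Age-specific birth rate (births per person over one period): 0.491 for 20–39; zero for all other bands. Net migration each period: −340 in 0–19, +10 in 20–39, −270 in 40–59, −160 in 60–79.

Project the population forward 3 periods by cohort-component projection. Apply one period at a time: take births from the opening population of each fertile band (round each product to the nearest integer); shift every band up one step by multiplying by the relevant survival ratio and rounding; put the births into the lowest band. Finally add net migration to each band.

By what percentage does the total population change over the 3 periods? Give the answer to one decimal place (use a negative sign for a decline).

-44.8

Let band 1 be 0–19 through band 4 = 60–79.
Period 1:
Births: 9000 × 0.491 = 4419
Band 2: 4350 × 0.961 = 4180
Band 3: 9000 × 0.976 = 8784
Band 4: 3700 × 0.969 = 3585
Net migration: Band 1 − 340 → 4079; Band 2 + 10 → 4190; Band 3 − 270 → 8514; Band 4 − 160 → 3425
Population now: 0–19=4079, 20–39=4190, 40–59=8514, 60–79=3425
Period 2:
Births: 4190 × 0.491 = 2057
Band 2: 4079 × 0.961 = 3920
Band 3: 4190 × 0.976 = 4089
Band 4: 8514 × 0.969 = 8250
Net migration: Band 1 − 340 → 1717; Band 2 + 10 → 3930; Band 3 − 270 → 3819; Band 4 − 160 → 8090
Population now: 0–19=1717, 20–39=3930, 40–59=3819, 60–79=8090
Period 3:
Births: 3930 × 0.491 = 1930
Band 2: 1717 × 0.961 = 1650
Band 3: 3930 × 0.976 = 3836
Band 4: 3819 × 0.969 = 3701
Net migration: Band 1 − 340 → 1590; Band 2 + 10 → 1660; Band 3 − 270 → 3566; Band 4 − 160 → 3541
Population now: 0–19=1590, 20–39=1660, 40–59=3566, 60–79=3541
Total: 18750 → 10357; change = -8393; percentage change = -44.8%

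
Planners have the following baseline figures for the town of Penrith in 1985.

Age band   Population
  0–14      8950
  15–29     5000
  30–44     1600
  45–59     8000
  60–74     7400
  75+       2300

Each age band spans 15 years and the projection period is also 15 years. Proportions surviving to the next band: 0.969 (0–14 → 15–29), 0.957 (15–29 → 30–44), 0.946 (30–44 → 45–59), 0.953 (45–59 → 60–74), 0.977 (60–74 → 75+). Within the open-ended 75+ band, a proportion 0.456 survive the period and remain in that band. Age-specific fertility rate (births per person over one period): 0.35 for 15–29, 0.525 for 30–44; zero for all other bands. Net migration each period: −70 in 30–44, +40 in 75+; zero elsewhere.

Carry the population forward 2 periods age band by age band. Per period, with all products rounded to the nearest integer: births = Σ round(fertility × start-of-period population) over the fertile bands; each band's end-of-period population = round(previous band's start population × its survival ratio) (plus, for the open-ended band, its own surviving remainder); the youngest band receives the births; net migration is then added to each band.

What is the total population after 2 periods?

Period 1.
Births: 5000 * 0.35 = 1750, 1600 * 0.525 = 840 → total 2590
15–29: 8950 * 0.969 = 8673
30–44: 5000 * 0.957 = 4785
45–59: 1600 * 0.946 = 1514
60–74: 8000 * 0.953 = 7624
75+: 7400 * 0.977 + 2300 * 0.456 = 7230 + 1049 = 8279
Net migration: 30–44 − 70 → 4715; 75+ + 40 → 8319
Giving 2590 / 8673 / 4715 / 1514 / 7624 / 8319.
Period 2.
Births: 8673 * 0.35 = 3036, 4715 * 0.525 = 2475 → total 5511
15–29: 2590 * 0.969 = 2510
30–44: 8673 * 0.957 = 8300
45–59: 4715 * 0.946 = 4460
60–74: 1514 * 0.953 = 1443
75+: 7624 * 0.977 + 8319 * 0.456 = 7449 + 3793 = 11242
Net migration: 30–44 − 70 → 8230; 75+ + 40 → 11282
Giving 5511 / 2510 / 8230 / 4460 / 1443 / 11282.
Total after period 2: 5511 + 2510 + 8230 + 4460 + 1443 + 11282 = 33436

33436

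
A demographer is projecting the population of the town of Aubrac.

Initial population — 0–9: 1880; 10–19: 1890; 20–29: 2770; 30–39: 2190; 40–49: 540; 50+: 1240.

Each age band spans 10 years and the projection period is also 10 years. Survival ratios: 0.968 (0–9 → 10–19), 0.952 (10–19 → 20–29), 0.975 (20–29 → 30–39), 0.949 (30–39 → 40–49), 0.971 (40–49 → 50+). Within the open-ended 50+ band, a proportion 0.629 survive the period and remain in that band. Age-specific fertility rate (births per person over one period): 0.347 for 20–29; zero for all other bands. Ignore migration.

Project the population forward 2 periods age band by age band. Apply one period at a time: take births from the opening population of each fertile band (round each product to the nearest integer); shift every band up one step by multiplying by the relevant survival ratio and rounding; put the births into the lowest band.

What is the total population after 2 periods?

10442

Numbering the bands 1..6 from youngest to oldest:
Period 1.
Births: 2770 * 0.347 = 961
Band 2: 1880 * 0.968 = 1820
Band 3: 1890 * 0.952 = 1799
Band 4: 2770 * 0.975 = 2701
Band 5: 2190 * 0.949 = 2078
Band 6: 540 * 0.971 + 1240 * 0.629 = 524 + 780 = 1304
Giving 961 / 1820 / 1799 / 2701 / 2078 / 1304.
Period 2.
Births: 1799 * 0.347 = 624
Band 2: 961 * 0.968 = 930
Band 3: 1820 * 0.952 = 1733
Band 4: 1799 * 0.975 = 1754
Band 5: 2701 * 0.949 = 2563
Band 6: 2078 * 0.971 + 1304 * 0.629 = 2018 + 820 = 2838
Giving 624 / 930 / 1733 / 1754 / 2563 / 2838.
Total after period 2: 624 + 930 + 1733 + 1754 + 2563 + 2838 = 10442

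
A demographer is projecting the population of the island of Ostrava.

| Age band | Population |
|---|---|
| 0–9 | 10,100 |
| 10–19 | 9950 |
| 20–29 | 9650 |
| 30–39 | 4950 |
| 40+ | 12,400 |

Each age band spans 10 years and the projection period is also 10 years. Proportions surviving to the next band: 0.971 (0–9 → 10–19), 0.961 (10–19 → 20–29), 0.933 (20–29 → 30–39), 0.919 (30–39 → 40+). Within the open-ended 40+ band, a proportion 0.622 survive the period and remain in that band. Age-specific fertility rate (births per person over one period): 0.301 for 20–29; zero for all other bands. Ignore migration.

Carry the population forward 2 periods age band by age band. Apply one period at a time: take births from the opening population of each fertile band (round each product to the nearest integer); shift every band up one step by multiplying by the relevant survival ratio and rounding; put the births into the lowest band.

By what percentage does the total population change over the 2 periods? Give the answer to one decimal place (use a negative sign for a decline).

-15.1

Period 1.
Births: 9650 * 0.301 = 2905
10–19: 10100 * 0.971 = 9807
20–29: 9950 * 0.961 = 9562
30–39: 9650 * 0.933 = 9003
40+: 4950 * 0.919 + 12400 * 0.622 = 4549 + 7713 = 12262
Population now: 0–9=2905, 10–19=9807, 20–29=9562, 30–39=9003, 40+=12262
Period 2.
Births: 9562 * 0.301 = 2878
10–19: 2905 * 0.971 = 2821
20–29: 9807 * 0.961 = 9425
30–39: 9562 * 0.933 = 8921
40+: 9003 * 0.919 + 12262 * 0.622 = 8274 + 7627 = 15901
Population now: 0–9=2878, 10–19=2821, 20–29=9425, 30–39=8921, 40+=15901
Total: 47050 → 39946; change = -7104; percentage change = -15.1%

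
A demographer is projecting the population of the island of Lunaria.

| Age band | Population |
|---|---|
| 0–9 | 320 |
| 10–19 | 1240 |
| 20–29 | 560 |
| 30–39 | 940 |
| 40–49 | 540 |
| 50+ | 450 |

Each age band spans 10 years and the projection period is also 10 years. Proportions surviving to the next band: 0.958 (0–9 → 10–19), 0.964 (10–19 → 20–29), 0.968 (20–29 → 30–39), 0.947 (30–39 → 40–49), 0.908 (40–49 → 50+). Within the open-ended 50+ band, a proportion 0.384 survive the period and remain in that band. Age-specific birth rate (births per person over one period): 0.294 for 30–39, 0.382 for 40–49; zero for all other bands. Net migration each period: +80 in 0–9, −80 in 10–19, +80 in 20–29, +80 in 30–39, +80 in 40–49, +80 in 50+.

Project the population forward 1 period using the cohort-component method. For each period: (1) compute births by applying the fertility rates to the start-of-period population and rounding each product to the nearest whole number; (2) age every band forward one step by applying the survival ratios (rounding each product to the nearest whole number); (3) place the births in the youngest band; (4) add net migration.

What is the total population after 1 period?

4399

Numbering the bands 1..6 from youngest to oldest:
Period 1:
Births: 940 × 0.294 = 276 ; 540 × 0.382 = 206 ⇒ total 482
Band 2: 320 × 0.958 = 307
Band 3: 1240 × 0.964 = 1195
Band 4: 560 × 0.968 = 542
Band 5: 940 × 0.947 = 890
Band 6: 540 × 0.908 + 450 × 0.384 = 490 + 173 = 663
Net migration: Band 1 + 80 → 562; Band 2 − 80 → 227; Band 3 + 80 → 1275; Band 4 + 80 → 622; Band 5 + 80 → 970; Band 6 + 80 → 743
Population now: 0–9=562, 10–19=227, 20–29=1275, 30–39=622, 40–49=970, 50+=743
Total after period 1: 562 + 227 + 1275 + 622 + 970 + 743 = 4399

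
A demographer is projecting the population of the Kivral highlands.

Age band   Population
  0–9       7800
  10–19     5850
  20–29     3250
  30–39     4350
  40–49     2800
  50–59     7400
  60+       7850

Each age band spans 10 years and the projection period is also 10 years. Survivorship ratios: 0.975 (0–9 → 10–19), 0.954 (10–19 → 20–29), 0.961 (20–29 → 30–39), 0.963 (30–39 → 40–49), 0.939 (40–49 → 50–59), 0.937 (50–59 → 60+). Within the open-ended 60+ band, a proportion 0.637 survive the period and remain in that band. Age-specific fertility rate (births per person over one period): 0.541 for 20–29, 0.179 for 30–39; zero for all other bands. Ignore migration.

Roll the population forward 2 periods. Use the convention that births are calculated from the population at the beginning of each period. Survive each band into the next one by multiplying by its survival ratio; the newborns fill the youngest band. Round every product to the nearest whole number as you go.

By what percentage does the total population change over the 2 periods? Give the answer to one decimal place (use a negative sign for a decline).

-9.2

(Bands numbered youngest = 1 to oldest = 7.)
[period 1]
Births: 3250 * 0.541 = 1758 ; 4350 * 0.179 = 779 ⇒ total 2537
Band 2: 7800 * 0.975 = 7605
Band 3: 5850 * 0.954 = 5581
Band 4: 3250 * 0.961 = 3123
Band 5: 4350 * 0.963 = 4189
Band 6: 2800 * 0.939 = 2629
Band 7: 7400 * 0.937 + 7850 * 0.637 = 6934 + 5000 = 11934
End of period: [2537, 7605, 5581, 3123, 4189, 2629, 11934]
[period 2]
Births: 5581 * 0.541 = 3019 ; 3123 * 0.179 = 559 ⇒ total 3578
Band 2: 2537 * 0.975 = 2474
Band 3: 7605 * 0.954 = 7255
Band 4: 5581 * 0.961 = 5363
Band 5: 3123 * 0.963 = 3007
Band 6: 4189 * 0.939 = 3933
Band 7: 2629 * 0.937 + 11934 * 0.637 = 2463 + 7602 = 10065
End of period: [3578, 2474, 7255, 5363, 3007, 3933, 10065]
Total: 39300 → 35675; change = -3625; percentage change = -9.2%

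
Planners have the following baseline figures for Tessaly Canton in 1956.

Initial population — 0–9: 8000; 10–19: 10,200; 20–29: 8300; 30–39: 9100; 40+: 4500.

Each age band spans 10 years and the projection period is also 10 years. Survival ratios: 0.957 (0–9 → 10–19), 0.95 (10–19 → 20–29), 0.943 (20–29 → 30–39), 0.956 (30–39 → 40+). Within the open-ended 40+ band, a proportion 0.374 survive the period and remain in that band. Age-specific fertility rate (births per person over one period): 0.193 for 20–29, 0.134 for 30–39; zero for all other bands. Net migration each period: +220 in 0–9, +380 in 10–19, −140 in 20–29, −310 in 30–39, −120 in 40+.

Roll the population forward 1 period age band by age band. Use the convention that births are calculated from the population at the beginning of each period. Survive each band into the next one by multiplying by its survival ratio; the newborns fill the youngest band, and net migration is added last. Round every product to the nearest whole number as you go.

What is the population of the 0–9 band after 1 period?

Period 1.
Births: 8300 * 0.193 = 1602  |  9100 * 0.134 = 1219 → 2821
10–19: 8000 * 0.957 = 7656
20–29: 10200 * 0.95 = 9690
30–39: 8300 * 0.943 = 7827
40+: 9100 * 0.956 + 4500 * 0.374 = 8700 + 1683 = 10383
Net migration: 0–9 + 220 → 3041; 10–19 + 380 → 8036; 20–29 − 140 → 9550; 30–39 − 310 → 7517; 40+ − 120 → 10263
Giving 3041 / 8036 / 9550 / 7517 / 10263.

3041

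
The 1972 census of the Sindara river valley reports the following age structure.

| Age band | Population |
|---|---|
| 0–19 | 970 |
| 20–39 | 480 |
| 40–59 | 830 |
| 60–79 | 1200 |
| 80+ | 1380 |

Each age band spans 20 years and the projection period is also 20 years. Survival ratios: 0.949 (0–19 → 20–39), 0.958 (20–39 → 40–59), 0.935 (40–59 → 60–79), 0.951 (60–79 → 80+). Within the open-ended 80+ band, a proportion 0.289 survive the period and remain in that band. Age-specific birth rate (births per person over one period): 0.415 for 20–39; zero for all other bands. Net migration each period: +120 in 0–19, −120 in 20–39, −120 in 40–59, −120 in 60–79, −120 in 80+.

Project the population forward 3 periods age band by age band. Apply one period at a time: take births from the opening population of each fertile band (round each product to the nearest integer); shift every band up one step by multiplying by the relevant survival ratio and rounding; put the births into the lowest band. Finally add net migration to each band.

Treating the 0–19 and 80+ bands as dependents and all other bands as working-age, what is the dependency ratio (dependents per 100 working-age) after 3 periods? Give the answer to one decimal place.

62.2

Call the bands 1 to 5, youngest first.
Period 1.
Births: 480 × 0.415 = 199
Band 2: 970 × 0.949 = 921
Band 3: 480 × 0.958 = 460
Band 4: 830 × 0.935 = 776
Band 5: 1200 × 0.951 + 1380 × 0.289 = 1141 + 399 = 1540
Net migration: Band 1 + 120 → 319; Band 2 − 120 → 801; Band 3 − 120 → 340; Band 4 − 120 → 656; Band 5 − 120 → 1420
Giving 319 / 801 / 340 / 656 / 1420.
Period 2.
Births: 801 × 0.415 = 332
Band 2: 319 × 0.949 = 303
Band 3: 801 × 0.958 = 767
Band 4: 340 × 0.935 = 318
Band 5: 656 × 0.951 + 1420 × 0.289 = 624 + 410 = 1034
Net migration: Band 1 + 120 → 452; Band 2 − 120 → 183; Band 3 − 120 → 647; Band 4 − 120 → 198; Band 5 − 120 → 914
Giving 452 / 183 / 647 / 198 / 914.
Period 3.
Births: 183 × 0.415 = 76
Band 2: 452 × 0.949 = 429
Band 3: 183 × 0.958 = 175
Band 4: 647 × 0.935 = 605
Band 5: 198 × 0.951 + 914 × 0.289 = 188 + 264 = 452
Net migration: Band 1 + 120 → 196; Band 2 − 120 → 309; Band 3 − 120 → 55; Band 4 − 120 → 485; Band 5 − 120 → 332
Giving 196 / 309 / 55 / 485 / 332.
Dependents (band 0–19 + band 80+) = 196 + 332 = 528; working-age = 849; ratio = 528/849 × 100 = 62.2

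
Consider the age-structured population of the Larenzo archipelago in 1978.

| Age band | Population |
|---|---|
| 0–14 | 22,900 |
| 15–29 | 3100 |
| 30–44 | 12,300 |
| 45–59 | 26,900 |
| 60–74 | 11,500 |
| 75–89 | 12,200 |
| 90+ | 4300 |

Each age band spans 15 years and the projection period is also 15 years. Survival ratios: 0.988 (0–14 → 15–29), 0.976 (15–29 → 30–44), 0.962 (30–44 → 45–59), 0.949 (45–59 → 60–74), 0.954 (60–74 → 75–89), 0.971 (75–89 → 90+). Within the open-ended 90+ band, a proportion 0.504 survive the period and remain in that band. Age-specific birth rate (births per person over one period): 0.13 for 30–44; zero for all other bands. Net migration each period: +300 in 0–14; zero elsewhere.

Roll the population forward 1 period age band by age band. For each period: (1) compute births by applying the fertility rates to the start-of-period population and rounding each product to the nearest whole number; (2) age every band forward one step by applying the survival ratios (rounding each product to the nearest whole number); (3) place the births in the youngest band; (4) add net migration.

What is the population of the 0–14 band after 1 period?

Call the bands 1 to 7, youngest first.
— Period 1 —
Births: 12300 × 0.13 = 1599
Band 2: 22900 × 0.988 = 22625
Band 3: 3100 × 0.976 = 3026
Band 4: 12300 × 0.962 = 11833
Band 5: 26900 × 0.949 = 25528
Band 6: 11500 × 0.954 = 10971
Band 7: 12200 × 0.971 + 4300 × 0.504 = 11846 + 2167 = 14013
Net migration: Band 1 + 300 → 1899
Population now: 0–14=1899, 15–29=22625, 30–44=3026, 45–59=11833, 60–74=25528, 75–89=10971, 90+=14013

1899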